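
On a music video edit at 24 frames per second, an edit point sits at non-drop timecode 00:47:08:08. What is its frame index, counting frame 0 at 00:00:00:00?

Total seconds to the label: (0 × 3600 + 47 × 60 + 8) = 2828.
Frame index = 2828 × 24 + 8 = 67880.

frame 67880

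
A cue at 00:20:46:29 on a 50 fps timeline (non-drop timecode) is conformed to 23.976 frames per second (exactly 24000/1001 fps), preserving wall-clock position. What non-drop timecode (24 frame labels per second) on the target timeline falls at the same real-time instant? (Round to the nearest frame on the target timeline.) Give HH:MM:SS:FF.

00:20:45:08

Source frame index: (0×3600 + 20×60 + 46) × 50 + 29 = 62329.
Real time: 62329 / (50) = 62329/50 s.
Target frame: (62329/50) × (24000/1001) = 29917920/1001 ≈ 29888.032 → 29888.
At 24 labels/s: frame 29888 → 00:20:45:08.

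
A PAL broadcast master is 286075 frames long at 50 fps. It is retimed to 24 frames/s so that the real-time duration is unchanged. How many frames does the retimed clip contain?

137316 frames

Target frames = source frames × (target rate / source rate) = 286075 × (24)/(50) = 286075 × 12/25 = 137316.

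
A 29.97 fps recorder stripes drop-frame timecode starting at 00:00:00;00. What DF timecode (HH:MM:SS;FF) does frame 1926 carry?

Each 10-minute DF block holds 10 × 60 × 30 − 9 × 2 = 17982 frames. 1926 ÷ 17982 → 0 full blocks, remainder 1926.
Within the partial block the first minute is 1800 frames and each further minute 1798, so 1 further minute boundary passed. Total skipped labels = 18 × 0 + 2 × 1 = 2.
Non-drop label index = 1926 + 2 = 1928; at 30 labels/s that is 00:01:04:08, i.e. DF 00:01:04;08.

00:01:04;08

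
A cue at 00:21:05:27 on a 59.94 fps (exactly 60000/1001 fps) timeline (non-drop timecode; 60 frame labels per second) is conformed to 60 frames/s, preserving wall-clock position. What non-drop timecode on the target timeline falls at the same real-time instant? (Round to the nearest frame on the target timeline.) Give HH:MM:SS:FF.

Source frame index: (0×3600 + 21×60 + 5) × 60 + 27 = 75927.
Real time: 75927 / (60000/1001) = 25334309/20000 s.
Target frame: (25334309/20000) × (60) = 76002927/1000 ≈ 76002.927 → 76003.
At 60 labels/s: frame 76003 → 00:21:06:43.

00:21:06:43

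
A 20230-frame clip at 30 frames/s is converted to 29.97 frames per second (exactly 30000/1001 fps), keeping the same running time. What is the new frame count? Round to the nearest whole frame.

Frames at target rate = 20230 × (30000/1001) / (30) = 2890000/143 ≈ 20209.790.
Nearest whole frame: 20210.

20210 frames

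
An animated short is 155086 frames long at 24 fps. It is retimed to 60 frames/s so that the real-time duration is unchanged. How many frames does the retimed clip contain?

Target frames = source frames × (target rate / source rate) = 155086 × (60)/(24) = 155086 × 5/2 = 387715.

387715 frames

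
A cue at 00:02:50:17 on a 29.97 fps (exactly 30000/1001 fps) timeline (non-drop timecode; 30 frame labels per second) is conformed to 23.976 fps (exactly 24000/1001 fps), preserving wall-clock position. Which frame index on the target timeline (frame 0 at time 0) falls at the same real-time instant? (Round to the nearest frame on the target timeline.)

Source frame index: (0×3600 + 2×60 + 50) × 30 + 17 = 5117.
Real time: 5117 / (30000/1001) = 5122117/30000 s.
Target frame: (5122117/30000) × (24000/1001) = 20468/5 ≈ 4093.600 → 4094.

frame 4094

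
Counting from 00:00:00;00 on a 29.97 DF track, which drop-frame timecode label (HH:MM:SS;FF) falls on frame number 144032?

Ten DF minutes hold 17982 frames, so frame 144032 lies in block 8 (frames 143856–161837) with 176 frames into that block.
The block's first minute is 1800 frames and the rest 1798 each; 176 frames reaches minute 0, so 8 × 18 + 0 × 2 = 144 labels have been skipped so far.
Adding those back, label number 144032 + 144 = 144176 at 30 labels/s is 4805 s + 26 f = 1 h 20 min 5 s frame 26, i.e. 01:20:05;26.

01:20:05;26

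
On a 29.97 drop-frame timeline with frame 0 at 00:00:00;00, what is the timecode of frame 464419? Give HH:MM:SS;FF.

04:18:16;05

Each 10-minute DF block holds 10 × 60 × 30 − 9 × 2 = 17982 frames. 464419 ÷ 17982 → 25 full blocks, remainder 14869.
Within the partial block the first minute is 1800 frames and each further minute 1798, so 8 further minute boundaries passed. Total skipped labels = 18 × 25 + 2 × 8 = 466.
Non-drop label index = 464419 + 466 = 464885; at 30 labels/s that is 04:18:16:05, i.e. DF 04:18:16;05.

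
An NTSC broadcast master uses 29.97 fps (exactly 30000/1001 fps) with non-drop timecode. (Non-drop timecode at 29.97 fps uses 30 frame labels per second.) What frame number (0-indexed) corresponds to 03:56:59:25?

Total seconds to the label: (3 × 3600 + 56 × 60 + 59) = 14219.
Frame index = 14219 × 30 + 25 = 426595.

frame 426595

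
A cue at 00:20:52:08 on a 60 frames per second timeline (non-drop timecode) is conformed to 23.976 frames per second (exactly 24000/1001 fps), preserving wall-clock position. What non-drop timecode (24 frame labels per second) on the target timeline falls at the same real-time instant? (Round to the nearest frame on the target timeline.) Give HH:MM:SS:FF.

00:20:50:21

Source frame index: (0×3600 + 20×60 + 52) × 60 + 8 = 75128.
Real time: 75128 / (60) = 18782/15 s.
Target frame: (18782/15) × (24000/1001) = 30051200/1001 ≈ 30021.179 → 30021.
At 24 labels/s: frame 30021 → 00:20:50:21.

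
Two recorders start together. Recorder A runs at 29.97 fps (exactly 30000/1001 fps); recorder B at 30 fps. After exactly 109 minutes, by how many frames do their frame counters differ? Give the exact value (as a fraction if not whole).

196200/1001 frames

109 min = 6540 s.
A emits 30000/1001 × 6540 = 196200000/1001 frames; B emits 30 × 6540 = 196200.
Difference = 196200/1001 frames (≈ 196.0040); B is ahead of A.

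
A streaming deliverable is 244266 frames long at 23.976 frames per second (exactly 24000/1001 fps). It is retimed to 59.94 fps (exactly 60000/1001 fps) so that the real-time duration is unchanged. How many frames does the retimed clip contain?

610665 frames

Target frames = source frames × (target rate / source rate) = 244266 × (60000/1001)/(24000/1001) = 244266 × 5/2 = 610665.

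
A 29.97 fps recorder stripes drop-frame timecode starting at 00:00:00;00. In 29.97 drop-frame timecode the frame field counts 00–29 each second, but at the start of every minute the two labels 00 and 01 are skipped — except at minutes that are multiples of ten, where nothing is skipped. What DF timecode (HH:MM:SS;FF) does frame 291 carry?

Ten DF minutes hold 17982 frames, so frame 291 lies in block 0 (frames 0–17981) with 291 frames into that block.
The block's first minute is 1800 frames and the rest 1798 each; 291 frames reaches minute 0, so 0 × 18 + 0 × 2 = 0 labels have been skipped so far.
Adding those back, label number 291 + 0 = 291 at 30 labels/s is 9 s + 21 f = 0 h 0 min 9 s frame 21, i.e. 00:00:09;21.

00:00:09;21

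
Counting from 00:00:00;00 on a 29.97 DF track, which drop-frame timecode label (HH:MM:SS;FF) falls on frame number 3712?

Each 10-minute DF block holds 10 × 60 × 30 − 9 × 2 = 17982 frames. 3712 ÷ 17982 → 0 full blocks, remainder 3712.
Within the partial block the first minute is 1800 frames and each further minute 1798, so 2 further minute boundaries passed. Total skipped labels = 18 × 0 + 2 × 2 = 4.
Non-drop label index = 3712 + 4 = 3716; at 30 labels/s that is 00:02:03:26, i.e. DF 00:02:03;26.

00:02:03;26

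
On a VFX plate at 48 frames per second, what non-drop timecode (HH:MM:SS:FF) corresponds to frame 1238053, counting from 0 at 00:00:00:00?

07:09:52:37

1238053 ÷ 48 = 25792 full seconds, remainder 37 frames.
25792 s = 7 h 9 min 52 s.
Timecode: 07:09:52:37.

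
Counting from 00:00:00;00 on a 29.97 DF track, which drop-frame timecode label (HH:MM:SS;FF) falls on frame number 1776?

Each 10-minute DF block holds 10 × 60 × 30 − 9 × 2 = 17982 frames. 1776 ÷ 17982 → 0 full blocks, remainder 1776.
Within the partial block the first minute is 1800 frames and each further minute 1798, so 0 further minute boundaries passed. Total skipped labels = 18 × 0 + 2 × 0 = 0.
Non-drop label index = 1776 + 0 = 1776; at 30 labels/s that is 00:00:59:06, i.e. DF 00:00:59;06.

00:00:59;06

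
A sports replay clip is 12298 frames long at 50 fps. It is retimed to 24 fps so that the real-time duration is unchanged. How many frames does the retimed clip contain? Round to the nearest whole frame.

5903 frames

Frames at target rate = 12298 × (24) / (50) = 147576/25 ≈ 5903.040.
Nearest whole frame: 5903.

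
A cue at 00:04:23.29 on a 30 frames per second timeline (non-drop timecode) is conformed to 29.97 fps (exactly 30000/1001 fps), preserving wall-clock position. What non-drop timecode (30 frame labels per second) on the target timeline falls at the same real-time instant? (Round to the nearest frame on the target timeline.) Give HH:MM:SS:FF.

Source frame index: (0×3600 + 4×60 + 23) × 30 + 29 = 7919.
Real time: 7919 / (30) = 7919/30 s.
Target frame: (7919/30) × (30000/1001) = 7919000/1001 ≈ 7911.089 → 7911.
At 30 labels/s: frame 7911 → 00:04:23:21.

00:04:23:21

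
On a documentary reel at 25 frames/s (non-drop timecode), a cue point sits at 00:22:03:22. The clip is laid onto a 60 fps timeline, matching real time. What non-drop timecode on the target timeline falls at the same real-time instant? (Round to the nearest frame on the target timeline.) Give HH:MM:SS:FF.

Source frame index: (0×3600 + 22×60 + 3) × 25 + 22 = 33097.
Real time: 33097 / (25) = 33097/25 s.
Target frame: (33097/25) × (60) = 397164/5 ≈ 79432.800 → 79433.
At 60 labels/s: frame 79433 → 00:22:03:53.

00:22:03:53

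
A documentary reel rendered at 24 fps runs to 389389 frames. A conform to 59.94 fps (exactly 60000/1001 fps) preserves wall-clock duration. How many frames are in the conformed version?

972500 frames

Target frames = source frames × (target rate / source rate) = 389389 × (60000/1001)/(24) = 389389 × 2500/1001 = 972500.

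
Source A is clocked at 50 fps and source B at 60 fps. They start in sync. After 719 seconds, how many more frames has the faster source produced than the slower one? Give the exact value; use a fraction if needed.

A emits 50 × 719 = 35950 frames; B emits 60 × 719 = 43140.
Difference = 7190 frames; B is ahead of A.

7190 frames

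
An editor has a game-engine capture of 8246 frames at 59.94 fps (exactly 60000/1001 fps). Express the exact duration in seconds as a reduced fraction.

4127123/30000 seconds

Running time = 8246 ÷ (60000/1001) = 8246 × 1001/60000 = 4127123/30000 s.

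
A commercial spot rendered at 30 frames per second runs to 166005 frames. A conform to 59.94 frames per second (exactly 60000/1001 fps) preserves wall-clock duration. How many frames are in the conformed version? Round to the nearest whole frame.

Frames at target rate = 166005 × (60000/1001) / (30) = 47430000/143 ≈ 331678.322.
Nearest whole frame: 331678.

331678 frames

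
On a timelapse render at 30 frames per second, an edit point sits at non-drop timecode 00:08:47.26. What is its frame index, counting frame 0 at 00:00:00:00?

15836

Total seconds to the label: (0 × 3600 + 8 × 60 + 47) = 527.
Frame index = 527 × 30 + 26 = 15836.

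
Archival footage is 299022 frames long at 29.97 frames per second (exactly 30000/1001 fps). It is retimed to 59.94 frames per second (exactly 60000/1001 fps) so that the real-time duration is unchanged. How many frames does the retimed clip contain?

598044 frames

Target frames = source frames × (target rate / source rate) = 299022 × (60000/1001)/(30000/1001) = 299022 × 2 = 598044.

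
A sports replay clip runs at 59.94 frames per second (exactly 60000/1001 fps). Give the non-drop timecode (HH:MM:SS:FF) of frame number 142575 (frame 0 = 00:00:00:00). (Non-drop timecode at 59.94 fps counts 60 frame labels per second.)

142575 ÷ 60 = 2376 full seconds, remainder 15 frames.
2376 s = 0 h 39 min 36 s.
Timecode: 00:39:36:15.

00:39:36:15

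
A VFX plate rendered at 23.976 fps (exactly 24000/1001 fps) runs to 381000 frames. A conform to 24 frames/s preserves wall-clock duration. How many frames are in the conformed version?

381381 frames

Target frames = source frames × (target rate / source rate) = 381000 × (24)/(24000/1001) = 381000 × 1001/1000 = 381381.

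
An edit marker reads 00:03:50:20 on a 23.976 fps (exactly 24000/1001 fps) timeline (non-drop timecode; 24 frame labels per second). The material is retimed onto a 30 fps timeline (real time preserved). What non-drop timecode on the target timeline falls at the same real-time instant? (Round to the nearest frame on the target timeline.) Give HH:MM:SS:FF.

Source frame index: (0×3600 + 3×60 + 50) × 24 + 20 = 5540.
Real time: 5540 / (24000/1001) = 277277/1200 s.
Target frame: (277277/1200) × (30) = 277277/40 ≈ 6931.925 → 6932.
At 30 labels/s: frame 6932 → 00:03:51:02.

00:03:51:02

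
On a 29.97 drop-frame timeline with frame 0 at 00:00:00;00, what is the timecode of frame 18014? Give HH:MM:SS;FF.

00:10:01;02

Ten DF minutes hold 17982 frames, so frame 18014 lies in block 1 (frames 17982–35963) with 32 frames into that block.
The block's first minute is 1800 frames and the rest 1798 each; 32 frames reaches minute 0, so 1 × 18 + 0 × 2 = 18 labels have been skipped so far.
Adding those back, label number 18014 + 18 = 18032 at 30 labels/s is 601 s + 2 f = 0 h 10 min 1 s frame 2, i.e. 00:10:01;02.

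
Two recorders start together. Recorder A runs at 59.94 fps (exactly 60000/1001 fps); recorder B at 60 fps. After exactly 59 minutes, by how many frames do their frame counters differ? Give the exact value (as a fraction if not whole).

212400/1001 frames

59 min = 3540 s.
A emits 60000/1001 × 3540 = 212400000/1001 frames; B emits 60 × 3540 = 212400.
Difference = 212400/1001 frames (≈ 212.1878); B is ahead of A.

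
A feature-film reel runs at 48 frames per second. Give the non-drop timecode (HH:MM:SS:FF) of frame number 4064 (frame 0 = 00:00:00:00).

00:01:24:32

4064 ÷ 48 = 84 full seconds, remainder 32 frames.
84 s = 0 h 1 min 24 s.
Timecode: 00:01:24:32.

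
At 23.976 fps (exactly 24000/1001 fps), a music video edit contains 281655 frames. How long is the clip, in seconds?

11747.360625 seconds

Running time = 281655 / (24000/1001) = 11747.360625 s.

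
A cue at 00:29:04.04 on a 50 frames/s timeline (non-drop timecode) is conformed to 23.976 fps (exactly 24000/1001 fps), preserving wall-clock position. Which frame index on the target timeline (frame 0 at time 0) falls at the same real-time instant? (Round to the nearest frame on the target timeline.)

frame 41816

Source frame index: (0×3600 + 29×60 + 4) × 50 + 4 = 87204.
Real time: 87204 / (50) = 43602/25 s.
Target frame: (43602/25) × (24000/1001) = 3219840/77 ≈ 41816.104 → 41816.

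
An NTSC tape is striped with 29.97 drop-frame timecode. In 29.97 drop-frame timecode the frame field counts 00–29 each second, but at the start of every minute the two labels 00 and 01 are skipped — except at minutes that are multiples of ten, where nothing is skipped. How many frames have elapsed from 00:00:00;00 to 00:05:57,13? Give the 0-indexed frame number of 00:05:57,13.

10713

As if non-drop at 30 labels/s: (0 × 3600 + 5 × 60 + 57) × 30 + 13 = 10723.
Minute boundaries passed: 5; those not divisible by 10: 5 − 0 = 5; dropped labels = 2 × 5 = 10.
Actual frame index = 10723 − 10 = 10713.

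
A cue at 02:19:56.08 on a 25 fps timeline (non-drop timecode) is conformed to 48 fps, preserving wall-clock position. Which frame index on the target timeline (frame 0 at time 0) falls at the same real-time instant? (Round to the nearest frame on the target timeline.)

Source frame index: (2×3600 + 19×60 + 56) × 25 + 8 = 209908.
Real time: 209908 / (25) = 209908/25 s.
Target frame: (209908/25) × (48) = 10075584/25 ≈ 403023.360 → 403023.

frame 403023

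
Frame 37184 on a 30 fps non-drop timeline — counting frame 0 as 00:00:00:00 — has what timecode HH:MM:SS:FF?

37184 ÷ 30 = 1239 full seconds, remainder 14 frames.
1239 s = 0 h 20 min 39 s.
Timecode: 00:20:39:14.

00:20:39:14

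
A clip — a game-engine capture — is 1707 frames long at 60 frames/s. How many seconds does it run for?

Running time = 1707 / (60) = 28.45 s.

28.45 seconds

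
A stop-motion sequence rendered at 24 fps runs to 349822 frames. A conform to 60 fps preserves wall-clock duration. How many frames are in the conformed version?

874555 frames

Frames at target rate = 349822 × (60) / (24) = 874555.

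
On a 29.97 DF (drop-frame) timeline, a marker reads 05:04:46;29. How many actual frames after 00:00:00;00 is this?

548061

As if non-drop at 30 labels/s: (5 × 3600 + 4 × 60 + 46) × 30 + 29 = 548609.
Minute boundaries passed: 304; those not divisible by 10: 304 − 30 = 274; dropped labels = 2 × 274 = 548.
Actual frame index = 548609 − 548 = 548061.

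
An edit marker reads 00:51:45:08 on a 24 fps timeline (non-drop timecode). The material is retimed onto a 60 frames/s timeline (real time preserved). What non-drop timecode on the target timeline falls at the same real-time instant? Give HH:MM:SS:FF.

00:51:45:20

Source frame index: (0×3600 + 51×60 + 45) × 24 + 8 = 74528.
Real time: 74528 / (24) = 9316/3 s.
Target frame: (9316/3) × (60) = 186320.
At 60 labels/s: frame 186320 → 00:51:45:20.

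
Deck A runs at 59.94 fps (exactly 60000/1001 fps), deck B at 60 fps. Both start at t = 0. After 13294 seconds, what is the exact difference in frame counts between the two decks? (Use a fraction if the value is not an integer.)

A emits 60000/1001 × 13294 = 797640000/1001 frames; B emits 60 × 13294 = 797640.
Difference = 797640/1001 frames (≈ 796.8432); B is ahead of A.

797640/1001 frames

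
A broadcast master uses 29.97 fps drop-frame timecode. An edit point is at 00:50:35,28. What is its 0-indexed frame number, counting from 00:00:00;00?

As if non-drop at 30 labels/s: (0 × 3600 + 50 × 60 + 35) × 30 + 28 = 91078.
Minute boundaries passed: 50; those not divisible by 10: 50 − 5 = 45; dropped labels = 2 × 45 = 90.
Actual frame index = 91078 − 90 = 90988.

90988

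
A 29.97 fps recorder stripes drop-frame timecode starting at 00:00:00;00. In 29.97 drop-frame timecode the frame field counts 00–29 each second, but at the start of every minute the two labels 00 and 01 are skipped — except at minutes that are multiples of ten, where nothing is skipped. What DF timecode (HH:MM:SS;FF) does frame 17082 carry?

00:09:30;00

Ten DF minutes hold 17982 frames, so frame 17082 lies in block 0 (frames 0–17981) with 17082 frames into that block.
The block's first minute is 1800 frames and the rest 1798 each; 17082 frames reaches minute 9, so 0 × 18 + 9 × 2 = 18 labels have been skipped so far.
Adding those back, label number 17082 + 18 = 17100 at 30 labels/s is 570 s + 0 f = 0 h 9 min 30 s frame 0, i.e. 00:09:30;00.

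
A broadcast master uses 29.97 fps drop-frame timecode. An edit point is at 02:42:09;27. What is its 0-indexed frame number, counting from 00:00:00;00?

As if non-drop at 30 labels/s: (2 × 3600 + 42 × 60 + 9) × 30 + 27 = 291897.
Minute boundaries passed: 162; those not divisible by 10: 162 − 16 = 146; dropped labels = 2 × 146 = 292.
Actual frame index = 291897 − 292 = 291605.

291605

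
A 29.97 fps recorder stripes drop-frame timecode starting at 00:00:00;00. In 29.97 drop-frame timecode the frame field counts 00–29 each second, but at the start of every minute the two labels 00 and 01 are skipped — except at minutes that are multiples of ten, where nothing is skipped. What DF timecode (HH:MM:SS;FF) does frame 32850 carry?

00:18:16;04

Ten DF minutes hold 17982 frames, so frame 32850 lies in block 1 (frames 17982–35963) with 14868 frames into that block.
The block's first minute is 1800 frames and the rest 1798 each; 14868 frames reaches minute 8, so 1 × 18 + 8 × 2 = 34 labels have been skipped so far.
Adding those back, label number 32850 + 34 = 32884 at 30 labels/s is 1096 s + 4 f = 0 h 18 min 16 s frame 4, i.e. 00:18:16;04.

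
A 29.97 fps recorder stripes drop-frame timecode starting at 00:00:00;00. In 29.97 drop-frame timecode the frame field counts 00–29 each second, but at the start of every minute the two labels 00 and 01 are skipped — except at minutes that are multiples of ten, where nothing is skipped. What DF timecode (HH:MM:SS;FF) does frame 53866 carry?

00:29:57;10

Ten DF minutes hold 17982 frames, so frame 53866 lies in block 2 (frames 35964–53945) with 17902 frames into that block.
The block's first minute is 1800 frames and the rest 1798 each; 17902 frames reaches minute 9, so 2 × 18 + 9 × 2 = 54 labels have been skipped so far.
Adding those back, label number 53866 + 54 = 53920 at 30 labels/s is 1797 s + 10 f = 0 h 29 min 57 s frame 10, i.e. 00:29:57;10.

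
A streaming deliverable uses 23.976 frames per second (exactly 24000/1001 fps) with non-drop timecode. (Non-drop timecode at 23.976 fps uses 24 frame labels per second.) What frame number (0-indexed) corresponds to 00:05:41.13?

8197

Total seconds to the label: (0 × 3600 + 5 × 60 + 41) = 341.
Frame index = 341 × 24 + 13 = 8197.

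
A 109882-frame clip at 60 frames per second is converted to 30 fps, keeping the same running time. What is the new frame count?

54941 frames

Frames at target rate = 109882 × (30) / (60) = 54941.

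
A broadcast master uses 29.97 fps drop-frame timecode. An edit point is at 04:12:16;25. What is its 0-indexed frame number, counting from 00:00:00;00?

As if non-drop at 30 labels/s: (4 × 3600 + 12 × 60 + 16) × 30 + 25 = 454105.
Minute boundaries passed: 252; those not divisible by 10: 252 − 25 = 227; dropped labels = 2 × 227 = 454.
Actual frame index = 454105 − 454 = 453651.

453651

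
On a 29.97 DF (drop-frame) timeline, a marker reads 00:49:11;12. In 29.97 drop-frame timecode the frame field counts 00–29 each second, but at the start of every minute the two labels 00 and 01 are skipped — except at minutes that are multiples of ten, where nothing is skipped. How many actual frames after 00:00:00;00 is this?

As if non-drop at 30 labels/s: (0 × 3600 + 49 × 60 + 11) × 30 + 12 = 88542.
Minute boundaries passed: 49; those not divisible by 10: 49 − 4 = 45; dropped labels = 2 × 45 = 90.
Actual frame index = 88542 − 90 = 88452.

88452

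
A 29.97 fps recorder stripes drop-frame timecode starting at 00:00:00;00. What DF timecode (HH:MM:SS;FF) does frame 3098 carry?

Ten DF minutes hold 17982 frames, so frame 3098 lies in block 0 (frames 0–17981) with 3098 frames into that block.
The block's first minute is 1800 frames and the rest 1798 each; 3098 frames reaches minute 1, so 0 × 18 + 1 × 2 = 2 labels have been skipped so far.
Adding those back, label number 3098 + 2 = 3100 at 30 labels/s is 103 s + 10 f = 0 h 1 min 43 s frame 10, i.e. 00:01:43;10.

00:01:43;10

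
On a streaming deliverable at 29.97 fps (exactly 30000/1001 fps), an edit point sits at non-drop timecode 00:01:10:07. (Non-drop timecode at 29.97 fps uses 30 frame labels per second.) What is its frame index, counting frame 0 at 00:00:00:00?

Total seconds to the label: (0 × 3600 + 1 × 60 + 10) = 70.
Frame index = 70 × 30 + 7 = 2107.

frame 2107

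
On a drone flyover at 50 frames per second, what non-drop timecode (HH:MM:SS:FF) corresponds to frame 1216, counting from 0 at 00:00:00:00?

00:00:24:16

1216 ÷ 50 = 24 full seconds, remainder 16 frames.
24 s = 0 h 0 min 24 s.
Timecode: 00:00:24:16.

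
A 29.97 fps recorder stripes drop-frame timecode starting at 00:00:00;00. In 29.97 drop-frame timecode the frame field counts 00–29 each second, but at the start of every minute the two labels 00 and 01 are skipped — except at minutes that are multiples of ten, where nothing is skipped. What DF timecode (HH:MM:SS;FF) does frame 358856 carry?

03:19:33;26

Each 10-minute DF block holds 10 × 60 × 30 − 9 × 2 = 17982 frames. 358856 ÷ 17982 → 19 full blocks, remainder 17198.
Within the partial block the first minute is 1800 frames and each further minute 1798, so 9 further minute boundaries passed. Total skipped labels = 18 × 19 + 2 × 9 = 360.
Non-drop label index = 358856 + 360 = 359216; at 30 labels/s that is 03:19:33:26, i.e. DF 03:19:33;26.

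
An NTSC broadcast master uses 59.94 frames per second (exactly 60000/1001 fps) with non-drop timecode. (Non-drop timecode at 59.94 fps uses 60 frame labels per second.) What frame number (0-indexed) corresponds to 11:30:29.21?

Total seconds to the label: (11 × 3600 + 30 × 60 + 29) = 41429.
Frame index = 41429 × 60 + 21 = 2485761.

2485761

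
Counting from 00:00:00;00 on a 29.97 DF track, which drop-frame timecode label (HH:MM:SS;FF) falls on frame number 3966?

00:02:12;10

Ten DF minutes hold 17982 frames, so frame 3966 lies in block 0 (frames 0–17981) with 3966 frames into that block.
The block's first minute is 1800 frames and the rest 1798 each; 3966 frames reaches minute 2, so 0 × 18 + 2 × 2 = 4 labels have been skipped so far.
Adding those back, label number 3966 + 4 = 3970 at 30 labels/s is 132 s + 10 f = 0 h 2 min 12 s frame 10, i.e. 00:02:12;10.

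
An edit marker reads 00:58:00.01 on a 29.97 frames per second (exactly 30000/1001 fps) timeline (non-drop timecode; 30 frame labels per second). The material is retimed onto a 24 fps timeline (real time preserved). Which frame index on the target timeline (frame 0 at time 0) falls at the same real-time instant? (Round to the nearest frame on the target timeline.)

Source frame index: (0×3600 + 58×60 + 0) × 30 + 1 = 104401.
Real time: 104401 / (30000/1001) = 104505401/30000 s.
Target frame: (104505401/30000) × (24) = 104505401/1250 ≈ 83604.321 → 83604.

frame 83604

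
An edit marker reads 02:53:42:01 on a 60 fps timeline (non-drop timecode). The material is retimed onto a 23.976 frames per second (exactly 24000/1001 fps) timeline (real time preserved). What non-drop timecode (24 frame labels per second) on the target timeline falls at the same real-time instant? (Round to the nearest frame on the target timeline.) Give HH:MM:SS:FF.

02:53:31:15

Source frame index: (2×3600 + 53×60 + 42) × 60 + 1 = 625321.
Real time: 625321 / (60) = 625321/60 s.
Target frame: (625321/60) × (24000/1001) = 250128400/1001 ≈ 249878.521 → 249879.
At 24 labels/s: frame 249879 → 02:53:31:15.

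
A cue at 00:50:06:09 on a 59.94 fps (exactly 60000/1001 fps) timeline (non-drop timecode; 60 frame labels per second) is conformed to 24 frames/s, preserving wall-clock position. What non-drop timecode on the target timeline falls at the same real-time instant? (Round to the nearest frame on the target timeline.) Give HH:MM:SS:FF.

Source frame index: (0×3600 + 50×60 + 6) × 60 + 9 = 180369.
Real time: 180369 / (60000/1001) = 60183123/20000 s.
Target frame: (60183123/20000) × (24) = 180549369/2500 ≈ 72219.748 → 72220.
At 24 labels/s: frame 72220 → 00:50:09:04.

00:50:09:04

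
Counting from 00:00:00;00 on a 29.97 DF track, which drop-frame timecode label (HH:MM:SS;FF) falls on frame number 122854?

01:08:19;08

Each 10-minute DF block holds 10 × 60 × 30 − 9 × 2 = 17982 frames. 122854 ÷ 17982 → 6 full blocks, remainder 14962.
Within the partial block the first minute is 1800 frames and each further minute 1798, so 8 further minute boundaries passed. Total skipped labels = 18 × 6 + 2 × 8 = 124.
Non-drop label index = 122854 + 124 = 122978; at 30 labels/s that is 01:08:19:08, i.e. DF 01:08:19;08.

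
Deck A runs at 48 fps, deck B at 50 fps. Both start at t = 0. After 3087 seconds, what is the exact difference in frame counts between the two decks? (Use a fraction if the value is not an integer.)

6174 frames

A emits 48 × 3087 = 148176 frames; B emits 50 × 3087 = 154350.
Difference = 6174 frames; B is ahead of A.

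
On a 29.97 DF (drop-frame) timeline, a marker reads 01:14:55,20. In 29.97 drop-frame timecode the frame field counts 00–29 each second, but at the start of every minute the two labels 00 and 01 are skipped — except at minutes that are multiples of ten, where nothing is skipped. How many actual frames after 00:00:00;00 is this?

As if non-drop at 30 labels/s: (1 × 3600 + 14 × 60 + 55) × 30 + 20 = 134870.
Minute boundaries passed: 74; those not divisible by 10: 74 − 7 = 67; dropped labels = 2 × 67 = 134.
Actual frame index = 134870 − 134 = 134736.

134736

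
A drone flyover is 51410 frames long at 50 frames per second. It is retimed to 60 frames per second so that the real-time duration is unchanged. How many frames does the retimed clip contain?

Target frames = source frames × (target rate / source rate) = 51410 × (60)/(50) = 51410 × 6/5 = 61692.

61692 frames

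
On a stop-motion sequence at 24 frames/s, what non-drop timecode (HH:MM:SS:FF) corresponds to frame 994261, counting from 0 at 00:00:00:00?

11:30:27:13

994261 ÷ 24 = 41427 full seconds, remainder 13 frames.
41427 s = 11 h 30 min 27 s.
Timecode: 11:30:27:13.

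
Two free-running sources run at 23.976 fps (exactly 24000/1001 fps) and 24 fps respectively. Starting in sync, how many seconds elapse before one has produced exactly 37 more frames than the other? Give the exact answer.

37037/24 seconds

The gap grows by |24 − 24000/1001| = 24/1001 frames per second.
Time for a 37-frame gap: 37 ÷ (24/1001) = 37037/24 s.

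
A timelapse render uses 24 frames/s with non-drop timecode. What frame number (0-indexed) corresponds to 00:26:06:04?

37588

Total seconds to the label: (0 × 3600 + 26 × 60 + 6) = 1566.
Frame index = 1566 × 24 + 4 = 37588.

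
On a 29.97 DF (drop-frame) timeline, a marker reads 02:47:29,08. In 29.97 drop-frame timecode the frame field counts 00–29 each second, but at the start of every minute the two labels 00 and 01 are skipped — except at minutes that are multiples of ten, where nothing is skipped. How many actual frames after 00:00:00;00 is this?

As if non-drop at 30 labels/s: (2 × 3600 + 47 × 60 + 29) × 30 + 8 = 301478.
Minute boundaries passed: 167; those not divisible by 10: 167 − 16 = 151; dropped labels = 2 × 151 = 302.
Actual frame index = 301478 − 302 = 301176.

301176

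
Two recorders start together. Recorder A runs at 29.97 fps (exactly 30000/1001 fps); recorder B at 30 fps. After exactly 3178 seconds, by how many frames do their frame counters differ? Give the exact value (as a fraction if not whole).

13620/143 frames

A emits 30000/1001 × 3178 = 13620000/143 frames; B emits 30 × 3178 = 95340.
Difference = 13620/143 frames (≈ 95.2448); B is ahead of A.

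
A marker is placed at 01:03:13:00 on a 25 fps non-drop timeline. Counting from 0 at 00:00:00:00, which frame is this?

Total seconds to the label: (1 × 3600 + 3 × 60 + 13) = 3793.
Frame index = 3793 × 25 + 0 = 94825.

94825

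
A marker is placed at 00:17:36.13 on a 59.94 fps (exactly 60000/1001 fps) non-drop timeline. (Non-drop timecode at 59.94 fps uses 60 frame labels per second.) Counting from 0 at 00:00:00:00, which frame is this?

Total seconds to the label: (0 × 3600 + 17 × 60 + 36) = 1056.
Frame index = 1056 × 60 + 13 = 63373.

63373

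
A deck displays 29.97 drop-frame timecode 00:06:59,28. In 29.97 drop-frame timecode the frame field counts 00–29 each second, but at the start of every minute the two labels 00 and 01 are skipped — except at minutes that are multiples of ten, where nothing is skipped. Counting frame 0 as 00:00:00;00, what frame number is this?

Complete 10-minute blocks: 0, each 17982 frames → 0.
Remaining 6 whole minutes in the current block: 1800 + 5 × 1798 = 10790 frames.
Within the current minute: 59 × 30 + 28 − 2 = 1796 (labels ;00/;01 skipped at this minute). Total = 0 + 10790 + 1796 = 12586.

12586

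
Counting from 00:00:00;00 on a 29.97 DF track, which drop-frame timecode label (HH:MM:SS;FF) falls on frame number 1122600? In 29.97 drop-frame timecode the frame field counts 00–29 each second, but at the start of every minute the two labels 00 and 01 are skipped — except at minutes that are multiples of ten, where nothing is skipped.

10:24:17;14

Ten DF minutes hold 17982 frames, so frame 1122600 lies in block 62 (frames 1114884–1132865) with 7716 frames into that block.
The block's first minute is 1800 frames and the rest 1798 each; 7716 frames reaches minute 4, so 62 × 18 + 4 × 2 = 1124 labels have been skipped so far.
Adding those back, label number 1122600 + 1124 = 1123724 at 30 labels/s is 37457 s + 14 f = 10 h 24 min 17 s frame 14, i.e. 10:24:17;14.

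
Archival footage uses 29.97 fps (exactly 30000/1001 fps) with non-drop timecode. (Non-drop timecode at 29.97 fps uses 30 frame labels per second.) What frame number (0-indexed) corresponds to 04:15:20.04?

frame 459604

Total seconds to the label: (4 × 3600 + 15 × 60 + 20) = 15320.
Frame index = 15320 × 30 + 4 = 459604.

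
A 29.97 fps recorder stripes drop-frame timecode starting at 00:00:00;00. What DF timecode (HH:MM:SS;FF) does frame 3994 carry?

Each 10-minute DF block holds 10 × 60 × 30 − 9 × 2 = 17982 frames. 3994 ÷ 17982 → 0 full blocks, remainder 3994.
Within the partial block the first minute is 1800 frames and each further minute 1798, so 2 further minute boundaries passed. Total skipped labels = 18 × 0 + 2 × 2 = 4.
Non-drop label index = 3994 + 4 = 3998; at 30 labels/s that is 00:02:13:08, i.e. DF 00:02:13;08.

00:02:13;08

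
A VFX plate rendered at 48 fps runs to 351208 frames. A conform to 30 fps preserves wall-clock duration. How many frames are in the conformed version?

219505 frames

Target frames = source frames × (target rate / source rate) = 351208 × (30)/(48) = 351208 × 5/8 = 219505.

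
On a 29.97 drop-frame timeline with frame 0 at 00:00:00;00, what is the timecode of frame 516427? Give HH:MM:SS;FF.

Ten DF minutes hold 17982 frames, so frame 516427 lies in block 28 (frames 503496–521477) with 12931 frames into that block.
The block's first minute is 1800 frames and the rest 1798 each; 12931 frames reaches minute 7, so 28 × 18 + 7 × 2 = 518 labels have been skipped so far.
Adding those back, label number 516427 + 518 = 516945 at 30 labels/s is 17231 s + 15 f = 4 h 47 min 11 s frame 15, i.e. 04:47:11;15.

04:47:11;15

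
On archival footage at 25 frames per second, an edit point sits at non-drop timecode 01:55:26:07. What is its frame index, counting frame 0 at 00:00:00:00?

173157

Total seconds to the label: (1 × 3600 + 55 × 60 + 26) = 6926.
Frame index = 6926 × 25 + 7 = 173157.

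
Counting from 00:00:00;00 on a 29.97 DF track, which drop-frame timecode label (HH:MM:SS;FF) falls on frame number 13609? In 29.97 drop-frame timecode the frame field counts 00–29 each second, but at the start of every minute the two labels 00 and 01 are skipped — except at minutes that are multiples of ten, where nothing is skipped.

00:07:34;03

Ten DF minutes hold 17982 frames, so frame 13609 lies in block 0 (frames 0–17981) with 13609 frames into that block.
The block's first minute is 1800 frames and the rest 1798 each; 13609 frames reaches minute 7, so 0 × 18 + 7 × 2 = 14 labels have been skipped so far.
Adding those back, label number 13609 + 14 = 13623 at 30 labels/s is 454 s + 3 f = 0 h 7 min 34 s frame 3, i.e. 00:07:34;03.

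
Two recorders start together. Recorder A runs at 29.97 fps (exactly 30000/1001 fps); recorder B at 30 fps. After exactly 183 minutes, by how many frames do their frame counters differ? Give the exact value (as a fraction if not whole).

183 min = 10980 s.
A emits 30000/1001 × 10980 = 329400000/1001 frames; B emits 30 × 10980 = 329400.
Difference = 329400/1001 frames (≈ 329.0709); B is ahead of A.

329400/1001 frames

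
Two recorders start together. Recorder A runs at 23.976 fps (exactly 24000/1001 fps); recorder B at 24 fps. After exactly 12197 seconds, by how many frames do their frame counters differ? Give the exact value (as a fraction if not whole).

A emits 24000/1001 × 12197 = 292728000/1001 frames; B emits 24 × 12197 = 292728.
Difference = 292728/1001 frames (≈ 292.4356); B is ahead of A.

292728/1001 frames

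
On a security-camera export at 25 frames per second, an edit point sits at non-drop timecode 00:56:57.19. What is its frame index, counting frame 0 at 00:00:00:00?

85444

Total seconds to the label: (0 × 3600 + 56 × 60 + 57) = 3417.
Frame index = 3417 × 25 + 19 = 85444.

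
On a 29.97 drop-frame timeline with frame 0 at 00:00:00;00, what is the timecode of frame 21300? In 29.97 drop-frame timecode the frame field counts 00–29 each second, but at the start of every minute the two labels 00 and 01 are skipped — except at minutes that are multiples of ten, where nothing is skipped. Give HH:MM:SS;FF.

Ten DF minutes hold 17982 frames, so frame 21300 lies in block 1 (frames 17982–35963) with 3318 frames into that block.
The block's first minute is 1800 frames and the rest 1798 each; 3318 frames reaches minute 1, so 1 × 18 + 1 × 2 = 20 labels have been skipped so far.
Adding those back, label number 21300 + 20 = 21320 at 30 labels/s is 710 s + 20 f = 0 h 11 min 50 s frame 20, i.e. 00:11:50;20.

00:11:50;20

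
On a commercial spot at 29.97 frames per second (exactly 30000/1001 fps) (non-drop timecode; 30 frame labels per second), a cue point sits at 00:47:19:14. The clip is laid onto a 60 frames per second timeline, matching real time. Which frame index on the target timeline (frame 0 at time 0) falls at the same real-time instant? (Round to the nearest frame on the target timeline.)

Source frame index: (0×3600 + 47×60 + 19) × 30 + 14 = 85184.
Real time: 85184 / (30000/1001) = 5329324/1875 s.
Target frame: (5329324/1875) × (60) = 21317296/125 ≈ 170538.368 → 170538.

frame 170538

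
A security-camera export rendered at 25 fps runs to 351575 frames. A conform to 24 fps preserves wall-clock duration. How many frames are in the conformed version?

Target frames = source frames × (target rate / source rate) = 351575 × (24)/(25) = 351575 × 24/25 = 337512.

337512 frames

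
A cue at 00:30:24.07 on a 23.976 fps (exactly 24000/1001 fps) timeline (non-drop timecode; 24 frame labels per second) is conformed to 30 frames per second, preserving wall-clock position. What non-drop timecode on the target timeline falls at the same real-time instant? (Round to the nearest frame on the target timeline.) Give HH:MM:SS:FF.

Source frame index: (0×3600 + 30×60 + 24) × 24 + 7 = 43783.
Real time: 43783 / (24000/1001) = 43826783/24000 s.
Target frame: (43826783/24000) × (30) = 43826783/800 ≈ 54783.479 → 54783.
At 30 labels/s: frame 54783 → 00:30:26:03.

00:30:26:03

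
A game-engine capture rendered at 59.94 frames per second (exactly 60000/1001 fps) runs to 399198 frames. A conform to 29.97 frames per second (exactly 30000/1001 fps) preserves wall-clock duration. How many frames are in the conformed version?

199599 frames

Target frames = source frames × (target rate / source rate) = 399198 × (30000/1001)/(60000/1001) = 399198 × 1/2 = 199599.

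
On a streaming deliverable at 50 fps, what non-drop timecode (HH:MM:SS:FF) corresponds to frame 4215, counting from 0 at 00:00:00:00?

4215 ÷ 50 = 84 full seconds, remainder 15 frames.
84 s = 0 h 1 min 24 s.
Timecode: 00:01:24:15.

00:01:24:15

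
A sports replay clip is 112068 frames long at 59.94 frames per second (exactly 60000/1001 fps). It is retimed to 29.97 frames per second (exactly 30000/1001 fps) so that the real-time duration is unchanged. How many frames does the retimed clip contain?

56034 frames

Target frames = source frames × (target rate / source rate) = 112068 × (30000/1001)/(60000/1001) = 112068 × 1/2 = 56034.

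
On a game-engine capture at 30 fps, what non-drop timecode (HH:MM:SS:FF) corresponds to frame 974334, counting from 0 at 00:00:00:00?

974334 ÷ 30 = 32477 full seconds, remainder 24 frames.
32477 s = 9 h 1 min 17 s.
Timecode: 09:01:17:24.

09:01:17:24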